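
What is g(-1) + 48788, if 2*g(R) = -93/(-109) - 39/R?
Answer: 5320064/109 ≈ 48808.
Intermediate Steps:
g(R) = 93/218 - 39/(2*R) (g(R) = (-93/(-109) - 39/R)/2 = (-93*(-1/109) - 39/R)/2 = (93/109 - 39/R)/2 = 93/218 - 39/(2*R))
g(-1) + 48788 = (3/218)*(-1417 + 31*(-1))/(-1) + 48788 = (3/218)*(-1)*(-1417 - 31) + 48788 = (3/218)*(-1)*(-1448) + 48788 = 2172/109 + 48788 = 5320064/109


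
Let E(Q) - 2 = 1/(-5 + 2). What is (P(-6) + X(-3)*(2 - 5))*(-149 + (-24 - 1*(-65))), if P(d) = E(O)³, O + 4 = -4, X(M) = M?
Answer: -1472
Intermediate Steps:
O = -8 (O = -4 - 4 = -8)
E(Q) = 5/3 (E(Q) = 2 + 1/(-5 + 2) = 2 + 1/(-3) = 2 - ⅓ = 5/3)
P(d) = 125/27 (P(d) = (5/3)³ = 125/27)
(P(-6) + X(-3)*(2 - 5))*(-149 + (-24 - 1*(-65))) = (125/27 - 3*(2 - 5))*(-149 + (-24 - 1*(-65))) = (125/27 - 3*(-3))*(-149 + (-24 + 65)) = (125/27 + 9)*(-149 + 41) = (368/27)*(-108) = -1472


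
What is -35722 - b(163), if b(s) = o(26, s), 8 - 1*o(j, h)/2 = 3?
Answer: -35732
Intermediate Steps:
o(j, h) = 10 (o(j, h) = 16 - 2*3 = 16 - 6 = 10)
b(s) = 10
-35722 - b(163) = -35722 - 1*10 = -35722 - 10 = -35732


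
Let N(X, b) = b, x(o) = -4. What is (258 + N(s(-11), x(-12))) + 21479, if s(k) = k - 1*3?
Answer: 21733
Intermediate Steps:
s(k) = -3 + k (s(k) = k - 3 = -3 + k)
(258 + N(s(-11), x(-12))) + 21479 = (258 - 4) + 21479 = 254 + 21479 = 21733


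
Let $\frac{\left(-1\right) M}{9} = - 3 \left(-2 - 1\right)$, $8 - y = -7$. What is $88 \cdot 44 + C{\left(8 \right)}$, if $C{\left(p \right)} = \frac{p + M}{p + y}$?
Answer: $\frac{88983}{23} \approx 3868.8$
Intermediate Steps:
$y = 15$ ($y = 8 - -7 = 8 + 7 = 15$)
$M = -81$ ($M = - 9 \left(- 3 \left(-2 - 1\right)\right) = - 9 \left(\left(-3\right) \left(-3\right)\right) = \left(-9\right) 9 = -81$)
$C{\left(p \right)} = \frac{-81 + p}{15 + p}$ ($C{\left(p \right)} = \frac{p - 81}{p + 15} = \frac{-81 + p}{15 + p}$)
$88 \cdot 44 + C{\left(8 \right)} = 88 \cdot 44 + \frac{-81 + 8}{15 + 8} = 3872 + \frac{1}{23} \left(-73\right) = 3872 - \frac{73}{23} = \frac{88983}{23}$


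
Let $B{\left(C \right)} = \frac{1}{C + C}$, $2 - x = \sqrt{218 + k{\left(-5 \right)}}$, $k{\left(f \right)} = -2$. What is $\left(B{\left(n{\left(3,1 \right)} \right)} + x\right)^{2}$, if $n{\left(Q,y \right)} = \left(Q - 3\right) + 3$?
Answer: $\frac{7945}{36} - 26 \sqrt{6} \approx 157.01$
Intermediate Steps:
$n{\left(Q,y \right)} = Q$ ($n{\left(Q,y \right)} = \left(-3 + Q\right) + 3 = Q$)
$x = 2 - 6 \sqrt{6}$ ($x = 2 - \sqrt{218 - 2} = 2 - \sqrt{216} = 2 - 6 \sqrt{6} \approx -12.697$)
$B{\left(C \right)} = \frac{1}{2 C}$
$\left(B{\left(n{\left(3,1 \right)} \right)} + x\right)^{2} = \left(\frac{1}{2 \cdot 3} + \left(2 - 6 \sqrt{6}\right)\right)^{2} = \left(\frac{1}{2} \cdot \frac{1}{3} + \left(2 - 6 \sqrt{6}\right)\right)^{2} = \left(\frac{1}{6} + \left(2 - 6 \sqrt{6}\right)\right)^{2} = \left(\frac{13}{6} - 6 \sqrt{6}\right)^{2}$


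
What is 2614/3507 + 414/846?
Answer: 203519/164829 ≈ 1.2347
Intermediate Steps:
2614/3507 + 414/846 = 2614*(1/3507) + 414*(1/846) = 2614/3507 + 23/47 = 203519/164829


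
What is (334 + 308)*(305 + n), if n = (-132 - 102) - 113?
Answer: -26964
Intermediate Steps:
n = -347 (n = -234 - 113 = -347)
(334 + 308)*(305 + n) = (334 + 308)*(305 - 347) = 642*(-42) = -26964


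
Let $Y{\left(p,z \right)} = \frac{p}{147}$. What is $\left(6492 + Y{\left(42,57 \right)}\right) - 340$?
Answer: $\frac{43066}{7} \approx 6152.3$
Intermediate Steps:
$Y{\left(p,z \right)} = \frac{p}{147}$ ($Y{\left(p,z \right)} = p \frac{1}{147} = \frac{p}{147}$)
$\left(6492 + Y{\left(42,57 \right)}\right) - 340 = \left(6492 + \frac{1}{147} \cdot 42\right) - 340 = \left(6492 + \frac{2}{7}\right) - 340 = \frac{45446}{7} - 340 = \frac{43066}{7}$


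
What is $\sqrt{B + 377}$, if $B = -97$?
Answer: $2 \sqrt{70} \approx 16.733$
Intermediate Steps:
$\sqrt{B + 377} = \sqrt{-97 + 377} = \sqrt{280} = 2 \sqrt{70}$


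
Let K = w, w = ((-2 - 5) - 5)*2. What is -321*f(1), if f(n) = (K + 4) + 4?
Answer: 5136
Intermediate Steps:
w = -24 (w = (-7 - 5)*2 = -12*2 = -24)
K = -24
f(n) = -16 (f(n) = (-24 + 4) + 4 = -20 + 4 = -16)
-321*f(1) = -321*(-16) = 5136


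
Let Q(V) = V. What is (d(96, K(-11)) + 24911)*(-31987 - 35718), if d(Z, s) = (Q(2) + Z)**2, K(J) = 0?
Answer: -2336838075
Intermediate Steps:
d(Z, s) = (2 + Z)**2
(d(96, K(-11)) + 24911)*(-31987 - 35718) = ((2 + 96)**2 + 24911)*(-31987 - 35718) = (98**2 + 24911)*(-67705) = (9604 + 24911)*(-67705) = 34515*(-67705) = -2336838075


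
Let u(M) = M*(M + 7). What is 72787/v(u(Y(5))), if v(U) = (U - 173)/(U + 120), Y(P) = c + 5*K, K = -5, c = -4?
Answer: 55172546/465 ≈ 1.1865e+5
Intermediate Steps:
Y(P) = -29 (Y(P) = -4 + 5*(-5) = -4 - 25 = -29)
u(M) = M*(7 + M)
v(U) = (-173 + U)/(120 + U)
72787/v(u(Y(5))) = 72787/(((-173 - 29*(7 - 29))/(120 - 29*(7 - 29)))) = 72787/(((-173 - 29*(-22))/(120 - 29*(-22)))) = 72787/(((-173 + 638)/(120 + 638))) = 72787/((465/758)) = 72787/(((1/758)*465)) = 72787/(465/758) = 72787*(758/465) = 55172546/465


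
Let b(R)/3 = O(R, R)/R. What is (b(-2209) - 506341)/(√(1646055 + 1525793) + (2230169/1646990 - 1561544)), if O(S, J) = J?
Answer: 2144748119733103906084420/6614378729687426693492081 + 2746960674237827600*√792962/6614378729687426693492081 ≈ 0.32463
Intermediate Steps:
b(R) = 3 (b(R) = 3*(R/R) = 3*1 = 3)
(b(-2209) - 506341)/(√(1646055 + 1525793) + (2230169/1646990 - 1561544)) = (3 - 506341)/(√(1646055 + 1525793) + (2230169/1646990 - 1561544)) = -506338/(√3171848 + (2230169*(1/1646990) - 1561544)) = -506338/(2*√792962 + (2230169/1646990 - 1561544)) = -506338/(2*√792962 - 2571845122391/1646990) = -506338/(-2571845122391/1646990 + 2*√792962)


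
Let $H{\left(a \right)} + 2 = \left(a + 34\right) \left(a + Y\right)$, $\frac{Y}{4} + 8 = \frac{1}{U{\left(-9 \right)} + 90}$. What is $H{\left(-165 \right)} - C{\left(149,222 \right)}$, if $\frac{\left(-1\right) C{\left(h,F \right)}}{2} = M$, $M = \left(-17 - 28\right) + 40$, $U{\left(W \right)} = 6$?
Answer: $\frac{618949}{24} \approx 25790.0$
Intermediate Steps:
$Y = - \frac{767}{24}$ ($Y = -32 + \frac{4}{6 + 90} = -32 + \frac{4}{96} = -32 + 4 \cdot \frac{1}{96} = -32 + \frac{1}{24} = - \frac{767}{24} \approx -31.958$)
$M = -5$ ($M = \left(-17 - 28\right) + 40 = -45 + 40 = -5$)
$H{\left(a \right)} = -2 + \left(34 + a\right) \left(- \frac{767}{24} + a\right)$ ($H{\left(a \right)} = -2 + \left(a + 34\right) \left(a - \frac{767}{24}\right) = -2 + \left(34 + a\right) \left(- \frac{767}{24} + a\right)$)
$C{\left(h,F \right)} = 10$ ($C{\left(h,F \right)} = \left(-2\right) \left(-5\right) = 10$)
$H{\left(-165 \right)} - C{\left(149,222 \right)} = \left(- \frac{13063}{12} + \left(-165\right)^{2} + \frac{49}{24} \left(-165\right)\right) - 10 = \left(- \frac{13063}{12} + 27225 - \frac{2695}{8}\right) - 10 = \frac{619189}{24} - 10 = \frac{618949}{24}$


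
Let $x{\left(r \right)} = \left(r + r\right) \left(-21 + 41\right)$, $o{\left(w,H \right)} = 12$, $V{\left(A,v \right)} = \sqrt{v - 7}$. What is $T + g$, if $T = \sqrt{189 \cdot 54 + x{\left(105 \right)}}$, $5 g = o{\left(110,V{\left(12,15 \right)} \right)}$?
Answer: $\frac{12}{5} + 49 \sqrt{6} \approx 122.43$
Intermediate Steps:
$V{\left(A,v \right)} = \sqrt{-7 + v}$
$g = \frac{12}{5}$ ($g = \frac{1}{5} \cdot 12 = \frac{12}{5} \approx 2.4$)
$x{\left(r \right)} = 40 r$ ($x{\left(r \right)} = 2 r 20 = 40 r$)
$T = 49 \sqrt{6}$ ($T = \sqrt{189 \cdot 54 + 40 \cdot 105} = \sqrt{10206 + 4200} = \sqrt{14406} = 49 \sqrt{6} \approx 120.03$)
$T + g = 49 \sqrt{6} + \frac{12}{5} = \frac{12}{5} + 49 \sqrt{6}$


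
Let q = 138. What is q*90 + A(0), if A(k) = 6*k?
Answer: 12420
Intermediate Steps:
q*90 + A(0) = 138*90 + 6*0 = 12420 + 0 = 12420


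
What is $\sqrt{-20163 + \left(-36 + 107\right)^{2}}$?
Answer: $i \sqrt{15122} \approx 122.97 i$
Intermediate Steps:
$\sqrt{-20163 + \left(-36 + 107\right)^{2}} = \sqrt{-20163 + 71^{2}} = \sqrt{-20163 + 5041} = \sqrt{-15122} = i \sqrt{15122}$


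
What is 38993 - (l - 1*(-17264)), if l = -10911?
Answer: 32640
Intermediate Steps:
38993 - (l - 1*(-17264)) = 38993 - (-10911 - 1*(-17264)) = 38993 - (-10911 + 17264) = 38993 - 1*6353 = 38993 - 6353 = 32640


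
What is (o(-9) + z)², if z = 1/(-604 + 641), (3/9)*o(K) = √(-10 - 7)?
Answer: -209456/1369 + 6*I*√17/37 ≈ -153.0 + 0.66861*I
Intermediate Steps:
o(K) = 3*I*√17 (o(K) = 3*√(-10 - 7) = 3*√(-17) = 3*(I*√17) = 3*I*√17)
z = 1/37 ≈ 0.027027
(o(-9) + z)² = (3*I*√17 + 1/37)² = (1/37 + 3*I*√17)²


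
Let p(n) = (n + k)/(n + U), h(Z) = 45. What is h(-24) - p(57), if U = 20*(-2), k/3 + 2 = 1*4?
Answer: 702/17 ≈ 41.294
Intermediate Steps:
k = 6 (k = -6 + 3*(1*4) = -6 + 3*4 = -6 + 12 = 6)
U = -40
p(n) = (6 + n)/(-40 + n) (p(n) = (n + 6)/(n - 40) = (6 + n)/(-40 + n))
h(-24) - p(57) = 45 - (6 + 57)/(-40 + 57) = 45 - 63/17 = 702/17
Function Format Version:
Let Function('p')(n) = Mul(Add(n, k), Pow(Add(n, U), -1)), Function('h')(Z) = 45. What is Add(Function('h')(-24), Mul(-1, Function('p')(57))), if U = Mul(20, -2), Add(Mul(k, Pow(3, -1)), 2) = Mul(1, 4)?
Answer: Rational(702, 17) ≈ 41.294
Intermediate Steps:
k = 6 (k = Add(-6, Mul(3, Mul(1, 4))) = Add(-6, Mul(3, 4)) = Add(-6, 12) = 6)
U = -40
Function('p')(n) = Mul(Pow(Add(-40, n), -1), Add(6, n)) (Function('p')(n) = Mul(Add(n, 6), Pow(Add(n, -40), -1)) = Mul(Add(6, n), Pow(Add(-40, n), -1)) = Mul(Pow(Add(-40, n), -1), Add(6, n)))
Add(Function('h')(-24), Mul(-1, Function('p')(57))) = Add(45, Mul(-1, Mul(Pow(Add(-40, 57), -1), Add(6, 57)))) = Add(45, Mul(-1, Mul(Pow(17, -1), 63))) = Add(45, Mul(-1, Mul(Rational(1, 17), 63))) = Add(45, Mul(-1, Rational(63, 17))) = Add(45, Rational(-63, 17)) = Rational(702, 17)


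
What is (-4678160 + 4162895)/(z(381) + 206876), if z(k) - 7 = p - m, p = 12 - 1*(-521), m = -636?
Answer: -515265/208052 ≈ -2.4766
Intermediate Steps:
p = 533 (p = 12 + 521 = 533)
z(k) = 1176 (z(k) = 7 + (533 - 1*(-636)) = 7 + (533 + 636) = 7 + 1169 = 1176)
(-4678160 + 4162895)/(z(381) + 206876) = (-4678160 + 4162895)/(1176 + 206876) = -515265/208052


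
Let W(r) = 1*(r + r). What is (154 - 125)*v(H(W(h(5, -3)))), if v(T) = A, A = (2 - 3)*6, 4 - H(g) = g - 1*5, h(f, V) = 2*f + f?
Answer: -174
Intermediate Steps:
h(f, V) = 3*f
W(r) = 2*r (W(r) = 1*(2*r) = 2*r)
H(g) = 9 - g (H(g) = 4 - (g - 1*5) = 4 - (g - 5) = 4 - (-5 + g) = 4 + (5 - g) = 9 - g)
A = -6 (A = -1*6 = -6)
v(T) = -6
(154 - 125)*v(H(W(h(5, -3)))) = (154 - 125)*(-6) = 29*(-6) = -174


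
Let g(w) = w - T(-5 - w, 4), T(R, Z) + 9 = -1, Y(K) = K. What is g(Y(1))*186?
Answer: 2046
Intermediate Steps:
T(R, Z) = -10 (T(R, Z) = -9 - 1 = -10)
g(w) = 10 + w (g(w) = w - 1*(-10) = w + 10 = 10 + w)
g(Y(1))*186 = (10 + 1)*186 = 11*186 = 2046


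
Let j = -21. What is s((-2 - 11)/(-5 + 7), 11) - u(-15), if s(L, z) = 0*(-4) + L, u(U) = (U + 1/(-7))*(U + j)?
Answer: -7723/14 ≈ -551.64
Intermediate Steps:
u(U) = (-21 + U)*(-⅐ + U) (u(U) = (U + 1/(-7))*(U - 21) = (U - ⅐)*(-21 + U) = (-⅐ + U)*(-21 + U) = (-21 + U)*(-⅐ + U))
s(L, z) = L (s(L, z) = 0 + L = L)
s((-2 - 11)/(-5 + 7), 11) - u(-15) = (-2 - 11)/(-5 + 7) - (3 + (-15)² - 148/7*(-15)) = -13/2 - (3 + 225 + 2220/7) = -13*½ - 1*3816/7 = -13/2 - 3816/7 = -7723/14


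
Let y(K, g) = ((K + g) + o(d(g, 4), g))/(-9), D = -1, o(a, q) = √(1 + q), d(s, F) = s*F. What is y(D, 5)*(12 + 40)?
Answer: -208/9 - 52*√6/9 ≈ -37.264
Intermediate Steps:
d(s, F) = F*s
y(K, g) = -K/9 - g/9 - √(1 + g)/9 (y(K, g) = ((K + g) + √(1 + g))/(-9) = (K + g + √(1 + g))*(-⅑) = -K/9 - g/9 - √(1 + g)/9)
y(D, 5)*(12 + 40) = (-⅑*(-1) - ⅑*5 - √(1 + 5)/9)*(12 + 40) = (⅑ - 5/9 - √6/9)*52 = (-4/9 - √6/9)*52 = -208/9 - 52*√6/9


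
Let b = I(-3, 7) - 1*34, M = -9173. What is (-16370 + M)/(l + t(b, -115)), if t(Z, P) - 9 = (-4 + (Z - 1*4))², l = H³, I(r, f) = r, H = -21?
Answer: 25543/7227 ≈ 3.5344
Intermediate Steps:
b = -37 (b = -3 - 1*34 = -3 - 34 = -37)
l = -9261 (l = (-21)³ = -9261)
t(Z, P) = 9 + (-8 + Z)² (t(Z, P) = 9 + (-4 + (Z - 1*4))² = 9 + (-4 + (Z - 4))² = 9 + (-4 + (-4 + Z))² = 9 + (-8 + Z)²)
(-16370 + M)/(l + t(b, -115)) = (-16370 - 9173)/(-9261 + (9 + (-8 - 37)²)) = -25543/(-9261 + (9 + (-45)²)) = -25543/(-9261 + (9 + 2025)) = -25543/(-9261 + 2034) = -25543/(-7227) = -25543*(-1/7227) = 25543/7227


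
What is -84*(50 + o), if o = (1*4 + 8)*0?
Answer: -4200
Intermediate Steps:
o = 0 (o = (4 + 8)*0 = 12*0 = 0)
-84*(50 + o) = -84*(50 + 0) = -84*50 = -4200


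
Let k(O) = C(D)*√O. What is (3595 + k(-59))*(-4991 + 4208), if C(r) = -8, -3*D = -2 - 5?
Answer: -2814885 + 6264*I*√59 ≈ -2.8149e+6 + 48115.0*I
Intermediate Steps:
D = 7/3 (D = -(-2 - 5)/3 = -⅓*(-7) = 7/3 ≈ 2.3333)
k(O) = -8*√O
(3595 + k(-59))*(-4991 + 4208) = (3595 - 8*I*√59)*(-4991 + 4208) = (3595 - 8*I*√59)*(-783) = -2814885 + 6264*I*√59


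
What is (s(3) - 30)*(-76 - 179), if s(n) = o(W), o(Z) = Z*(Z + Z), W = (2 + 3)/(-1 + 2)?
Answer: -5100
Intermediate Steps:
W = 5 (W = 5/1 = 5*1 = 5)
o(Z) = 2*Z² (o(Z) = Z*(2*Z) = 2*Z²)
s(n) = 50 (s(n) = 2*5² = 2*25 = 50)
(s(3) - 30)*(-76 - 179) = (50 - 30)*(-76 - 179) = 20*(-255) = -5100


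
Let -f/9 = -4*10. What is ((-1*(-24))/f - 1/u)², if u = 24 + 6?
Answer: 1/900 ≈ 0.0011111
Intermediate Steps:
u = 30
f = 360 (f = -(-36)*10 = -9*(-40) = 360)
((-1*(-24))/f - 1/u)² = (-1*(-24)/360 - 1/30)² = (24*(1/360) - 1*1/30)² = (1/15 - 1/30)² = (1/30)² = 1/900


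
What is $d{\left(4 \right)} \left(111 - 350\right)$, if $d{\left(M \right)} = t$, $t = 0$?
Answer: $0$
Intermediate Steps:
$d{\left(M \right)} = 0$
$d{\left(4 \right)} \left(111 - 350\right) = 0 \left(111 - 350\right) = 0 \left(-239\right) = 0$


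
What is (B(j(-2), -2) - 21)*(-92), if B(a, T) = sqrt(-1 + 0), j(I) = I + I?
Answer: 1932 - 92*I ≈ 1932.0 - 92.0*I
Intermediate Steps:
j(I) = 2*I
B(a, T) = I (B(a, T) = sqrt(-1) = I)
(B(j(-2), -2) - 21)*(-92) = (I - 21)*(-92) = (-21 + I)*(-92) = 1932 - 92*I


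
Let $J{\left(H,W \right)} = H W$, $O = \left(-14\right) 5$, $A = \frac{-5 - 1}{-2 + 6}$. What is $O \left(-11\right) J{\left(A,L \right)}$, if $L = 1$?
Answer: $-1155$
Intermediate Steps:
$A = - \frac{3}{2}$ ($A = - \frac{6}{4} = \left(-6\right) \frac{1}{4} = - \frac{3}{2} \approx -1.5$)
$O = -70$
$O \left(-11\right) J{\left(A,L \right)} = \left(-70\right) \left(-11\right) \left(\left(- \frac{3}{2}\right) 1\right) = 770 \left(- \frac{3}{2}\right) = -1155$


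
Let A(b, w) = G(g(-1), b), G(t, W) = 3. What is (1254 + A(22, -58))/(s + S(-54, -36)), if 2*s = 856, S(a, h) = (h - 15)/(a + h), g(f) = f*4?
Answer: 37710/12857 ≈ 2.9330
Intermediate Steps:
g(f) = 4*f
A(b, w) = 3
S(a, h) = (-15 + h)/(a + h)
s = 428 (s = (1/2)*856 = 428)
(1254 + A(22, -58))/(s + S(-54, -36)) = (1254 + 3)/(428 + (-15 - 36)/(-54 - 36)) = 1257/(428 - 51/(-90)) = 1257/(428 - 1/90*(-51)) = 1257/(428 + 17/30) = 1257/(12857/30) = 1257*(30/12857) = 37710/12857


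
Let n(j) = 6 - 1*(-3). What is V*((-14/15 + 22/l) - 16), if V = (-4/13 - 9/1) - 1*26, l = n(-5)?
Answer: 33252/65 ≈ 511.57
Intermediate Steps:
n(j) = 9 (n(j) = 6 + 3 = 9)
l = 9
V = -459/13 (V = (-4*1/13 - 9*1) - 26 = (-4/13 - 9) - 26 = -121/13 - 26 = -459/13 ≈ -35.308)
V*((-14/15 + 22/l) - 16) = -459*((-14/15 + 22/9) - 16)/13 = -459*(68/45 - 16)/13 = -459/13*(-652/45) = 33252/65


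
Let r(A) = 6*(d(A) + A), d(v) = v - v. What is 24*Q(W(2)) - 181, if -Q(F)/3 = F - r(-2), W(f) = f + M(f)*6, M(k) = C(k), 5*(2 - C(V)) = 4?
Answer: -8537/5 ≈ -1707.4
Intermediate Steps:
C(V) = 6/5 (C(V) = 2 - ⅕*4 = 2 - ⅘ = 6/5)
M(k) = 6/5
W(f) = 36/5 + f (W(f) = f + (6/5)*6 = f + 36/5 = 36/5 + f)
d(v) = 0
r(A) = 6*A (r(A) = 6*(0 + A) = 6*A)
Q(F) = -36 - 3*F (Q(F) = -3*(F - 6*(-2)) = -3*(F - 1*(-12)) = -3*(F + 12) = -3*(12 + F) = -36 - 3*F)
24*Q(W(2)) - 181 = 24*(-36 - 3*(36/5 + 2)) - 181 = 24*(-36 - 3*46/5) - 181 = 24*(-36 - 138/5) - 181 = 24*(-318/5) - 181 = -7632/5 - 181 = -8537/5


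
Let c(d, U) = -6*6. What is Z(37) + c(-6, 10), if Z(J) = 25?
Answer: -11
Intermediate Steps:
c(d, U) = -36
Z(37) + c(-6, 10) = 25 - 36 = -11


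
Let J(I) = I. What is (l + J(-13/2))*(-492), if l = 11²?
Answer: -56334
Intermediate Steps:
l = 121
(l + J(-13/2))*(-492) = (121 - 13/2)*(-492) = (229/2)*(-492) = -56334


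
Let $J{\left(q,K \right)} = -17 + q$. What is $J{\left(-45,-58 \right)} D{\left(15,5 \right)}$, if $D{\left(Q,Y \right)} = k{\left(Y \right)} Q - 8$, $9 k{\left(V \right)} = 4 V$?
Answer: $- \frac{4712}{3} \approx -1570.7$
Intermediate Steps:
$k{\left(V \right)} = \frac{4 V}{9}$
$D{\left(Q,Y \right)} = -8 + \frac{4 Q Y}{9}$ ($D{\left(Q,Y \right)} = \frac{4 Y}{9} Q - 8 = \frac{4 Q Y}{9} - 8 = -8 + \frac{4 Q Y}{9}$)
$J{\left(-45,-58 \right)} D{\left(15,5 \right)} = \left(-17 - 45\right) \left(-8 + \frac{4}{9} \cdot 15 \cdot 5\right) = - 62 \left(-8 + \frac{100}{3}\right) = \left(-62\right) \frac{76}{3} = - \frac{4712}{3}$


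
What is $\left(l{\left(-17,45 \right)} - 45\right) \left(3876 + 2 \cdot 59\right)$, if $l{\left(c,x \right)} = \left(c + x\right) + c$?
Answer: $-135796$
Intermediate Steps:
$l{\left(c,x \right)} = x + 2 c$
$\left(l{\left(-17,45 \right)} - 45\right) \left(3876 + 2 \cdot 59\right) = \left(\left(45 + 2 \left(-17\right)\right) - 45\right) \left(3876 + 2 \cdot 59\right) = \left(\left(45 - 34\right) - 45\right) \left(3876 + 118\right) = \left(11 - 45\right) 3994 = \left(-34\right) 3994 = -135796$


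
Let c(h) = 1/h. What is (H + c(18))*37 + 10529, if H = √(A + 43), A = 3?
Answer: 189559/18 + 37*√46 ≈ 10782.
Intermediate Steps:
H = √46 (H = √(3 + 43) = √46 ≈ 6.7823)
(H + c(18))*37 + 10529 = (√46 + 1/18)*37 + 10529 = (1/18 + √46)*37 + 10529 = (37/18 + 37*√46) + 10529 = 189559/18 + 37*√46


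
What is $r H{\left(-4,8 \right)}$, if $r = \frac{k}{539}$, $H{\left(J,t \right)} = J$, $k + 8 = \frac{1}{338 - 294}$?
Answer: $\frac{351}{5929} \approx 0.059201$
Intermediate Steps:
$k = - \frac{351}{44}$ ($k = -8 + \frac{1}{338 - 294} = -8 + \frac{1}{44} = - \frac{351}{44} \approx -7.9773$)
$r = - \frac{351}{23716}$ ($r = - \frac{351}{44 \cdot 539} = \left(- \frac{351}{44}\right) \frac{1}{539} = - \frac{351}{23716} \approx -0.0148$)
$r H{\left(-4,8 \right)} = \left(- \frac{351}{23716}\right) \left(-4\right) = \frac{351}{5929}$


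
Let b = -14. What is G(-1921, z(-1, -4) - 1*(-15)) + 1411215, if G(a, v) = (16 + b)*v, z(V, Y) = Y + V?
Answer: 1411235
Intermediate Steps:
z(V, Y) = V + Y
G(a, v) = 2*v (G(a, v) = (16 - 14)*v = 2*v)
G(-1921, z(-1, -4) - 1*(-15)) + 1411215 = 2*((-1 - 4) - 1*(-15)) + 1411215 = 2*(-5 + 15) + 1411215 = 2*10 + 1411215 = 20 + 1411215 = 1411235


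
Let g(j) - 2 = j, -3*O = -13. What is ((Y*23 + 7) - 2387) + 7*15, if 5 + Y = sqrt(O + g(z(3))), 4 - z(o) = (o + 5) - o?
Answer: -2390 + 92*sqrt(3)/3 ≈ -2336.9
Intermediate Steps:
z(o) = -1 (z(o) = 4 - ((o + 5) - o) = 4 - ((5 + o) - o) = 4 - 1*5 = 4 - 5 = -1)
O = 13/3 (O = -1/3*(-13) = 13/3 ≈ 4.3333)
g(j) = 2 + j
Y = -5 + 4*sqrt(3)/3 (Y = -5 + sqrt(13/3 + (2 - 1)) = -5 + sqrt(13/3 + 1) = -5 + sqrt(16/3) = -5 + 4*sqrt(3)/3 ≈ -2.6906)
((Y*23 + 7) - 2387) + 7*15 = (((-5 + 4*sqrt(3)/3)*23 + 7) - 2387) + 7*15 = (((-115 + 92*sqrt(3)/3) + 7) - 2387) + 105 = ((-108 + 92*sqrt(3)/3) - 2387) + 105 = (-2495 + 92*sqrt(3)/3) + 105 = -2390 + 92*sqrt(3)/3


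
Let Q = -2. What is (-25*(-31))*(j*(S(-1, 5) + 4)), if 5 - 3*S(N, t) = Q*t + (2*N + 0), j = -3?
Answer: -22475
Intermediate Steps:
S(N, t) = 5/3 - 2*N/3 + 2*t/3 (S(N, t) = 5/3 - (-2*t + (2*N + 0))/3 = 5/3 - (-2*t + 2*N)/3 = 5/3 + (-2*N/3 + 2*t/3) = 5/3 - 2*N/3 + 2*t/3)
(-25*(-31))*(j*(S(-1, 5) + 4)) = (-25*(-31))*(-3*((5/3 - 2/3*(-1) + (2/3)*5) + 4)) = 775*(-3*((5/3 + 2/3 + 10/3) + 4)) = 775*(-3*(17/3 + 4)) = 775*(-3*29/3) = 775*(-29) = -22475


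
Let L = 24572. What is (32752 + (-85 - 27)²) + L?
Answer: 69868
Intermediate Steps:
(32752 + (-85 - 27)²) + L = (32752 + (-85 - 27)²) + 24572 = (32752 + (-112)²) + 24572 = (32752 + 12544) + 24572 = 45296 + 24572 = 69868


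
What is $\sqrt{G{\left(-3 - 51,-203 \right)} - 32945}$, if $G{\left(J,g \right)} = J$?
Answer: $i \sqrt{32999} \approx 181.66 i$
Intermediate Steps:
$\sqrt{G{\left(-3 - 51,-203 \right)} - 32945} = \sqrt{\left(-3 - 51\right) - 32945} = \sqrt{-54 - 32945} = \sqrt{-32999} = i \sqrt{32999}$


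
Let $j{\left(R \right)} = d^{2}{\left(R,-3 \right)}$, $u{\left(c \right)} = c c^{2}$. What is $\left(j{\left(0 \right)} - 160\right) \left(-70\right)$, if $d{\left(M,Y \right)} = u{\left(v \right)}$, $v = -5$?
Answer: $-1082550$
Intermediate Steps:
$u{\left(c \right)} = c^{3}$
$d{\left(M,Y \right)} = -125$ ($d{\left(M,Y \right)} = \left(-5\right)^{3} = -125$)
$j{\left(R \right)} = 15625$ ($j{\left(R \right)} = \left(-125\right)^{2} = 15625$)
$\left(j{\left(0 \right)} - 160\right) \left(-70\right) = \left(15625 - 160\right) \left(-70\right) = 15465 \left(-70\right) = -1082550$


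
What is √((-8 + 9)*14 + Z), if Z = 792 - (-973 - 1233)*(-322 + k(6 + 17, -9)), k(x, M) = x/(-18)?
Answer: I*√6411103/3 ≈ 844.0*I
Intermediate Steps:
k(x, M) = -x/18 (k(x, M) = x*(-1/18) = -x/18)
Z = -6411229/9 (Z = 792 - (-973 - 1233)*(-322 - (6 + 17)/18) = 792 - (-2206)*(-322 - 1/18*23) = 792 - (-2206)*(-322 - 23/18) = 792 - (-2206)*(-5819)/18 = 792 - 1*6418357/9 = 792 - 6418357/9 = -6411229/9 ≈ -7.1236e+5)
√((-8 + 9)*14 + Z) = √((-8 + 9)*14 - 6411229/9) = √(1*14 - 6411229/9) = √(14 - 6411229/9) = √(-6411103/9) = I*√6411103/3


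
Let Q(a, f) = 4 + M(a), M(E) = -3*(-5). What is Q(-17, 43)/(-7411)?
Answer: -19/7411 ≈ -0.0025638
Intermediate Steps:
M(E) = 15
Q(a, f) = 19 (Q(a, f) = 4 + 15 = 19)
Q(-17, 43)/(-7411) = 19/(-7411) = 19*(-1/7411) = -19/7411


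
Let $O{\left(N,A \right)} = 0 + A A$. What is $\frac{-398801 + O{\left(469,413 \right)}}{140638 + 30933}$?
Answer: $- \frac{228232}{171571} \approx -1.3302$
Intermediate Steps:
$O{\left(N,A \right)} = A^{2}$ ($O{\left(N,A \right)} = 0 + A^{2} = A^{2}$)
$\frac{-398801 + O{\left(469,413 \right)}}{140638 + 30933} = \frac{-398801 + 413^{2}}{140638 + 30933} = \frac{-398801 + 170569}{171571} = \left(-228232\right) \frac{1}{171571} = - \frac{228232}{171571}$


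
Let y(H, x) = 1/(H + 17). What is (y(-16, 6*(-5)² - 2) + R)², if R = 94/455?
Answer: 301401/207025 ≈ 1.4559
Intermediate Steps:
y(H, x) = 1/(17 + H)
R = 94/455 (R = 94*(1/455) = 94/455 ≈ 0.20659)
(y(-16, 6*(-5)² - 2) + R)² = (1/(17 - 16) + 94/455)² = (1/1 + 94/455)² = (1 + 94/455)² = (549/455)² = 301401/207025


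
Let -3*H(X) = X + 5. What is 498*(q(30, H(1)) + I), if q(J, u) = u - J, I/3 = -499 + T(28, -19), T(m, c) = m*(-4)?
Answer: -928770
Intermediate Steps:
T(m, c) = -4*m
H(X) = -5/3 - X/3 (H(X) = -(X + 5)/3 = -(5 + X)/3 = -5/3 - X/3)
I = -1833 (I = 3*(-499 - 4*28) = 3*(-499 - 112) = 3*(-611) = -1833)
498*(q(30, H(1)) + I) = 498*(((-5/3 - ⅓*1) - 1*30) - 1833) = 498*(((-5/3 - ⅓) - 30) - 1833) = 498*((-2 - 30) - 1833) = 498*(-32 - 1833) = 498*(-1865) = -928770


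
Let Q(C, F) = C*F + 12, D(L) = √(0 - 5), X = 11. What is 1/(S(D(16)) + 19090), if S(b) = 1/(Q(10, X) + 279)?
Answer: 401/7655091 ≈ 5.2383e-5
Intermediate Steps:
D(L) = I*√5 (D(L) = √(-5) = I*√5)
Q(C, F) = 12 + C*F
S(b) = 1/401 (S(b) = 1/((12 + 10*11) + 279) = 1/((12 + 110) + 279) = 1/(122 + 279) = 1/401)
1/(S(D(16)) + 19090) = 1/(1/401 + 19090) = 1/(7655091/401) = 401/7655091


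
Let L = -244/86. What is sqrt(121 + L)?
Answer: sqrt(218483)/43 ≈ 10.870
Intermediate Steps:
L = -122/43 (L = -244*1/86 = -122/43 ≈ -2.8372)
sqrt(121 + L) = sqrt(121 - 122/43) = sqrt(5081/43) = sqrt(218483)/43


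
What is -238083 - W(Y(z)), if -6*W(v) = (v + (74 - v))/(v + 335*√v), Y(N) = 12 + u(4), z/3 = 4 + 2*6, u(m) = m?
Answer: -968521607/4068 ≈ -2.3808e+5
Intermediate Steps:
z = 48 (z = 3*(4 + 2*6) = 3*(4 + 12) = 3*16 = 48)
Y(N) = 16 (Y(N) = 12 + 4 = 16)
W(v) = -37/(3*(v + 335*√v)) (W(v) = -(v + (74 - v))/(6*(v + 335*√v)) = -37/(3*(v + 335*√v)))
-238083 - W(Y(z)) = -238083 - (-37)/(3*16 + 1005*√16) = -238083 - (-37)/(48 + 1005*4) = -238083 - (-37)/(48 + 4020) = -238083 - (-37)/4068 = -238083 - 1*(-37/4068) = -238083 + 37/4068 = -968521607/4068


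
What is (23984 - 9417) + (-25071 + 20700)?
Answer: 10196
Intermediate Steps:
(23984 - 9417) + (-25071 + 20700) = 14567 - 4371 = 10196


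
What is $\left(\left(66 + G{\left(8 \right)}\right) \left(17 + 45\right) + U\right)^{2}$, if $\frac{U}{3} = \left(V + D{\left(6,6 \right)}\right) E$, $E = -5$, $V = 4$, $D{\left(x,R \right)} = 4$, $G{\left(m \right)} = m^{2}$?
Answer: $63043600$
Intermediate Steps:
$U = -120$ ($U = 3 \left(4 + 4\right) \left(-5\right) = 3 \cdot 8 \left(-5\right) = 3 \left(-40\right) = -120$)
$\left(\left(66 + G{\left(8 \right)}\right) \left(17 + 45\right) + U\right)^{2} = \left(\left(66 + 8^{2}\right) \left(17 + 45\right) - 120\right)^{2} = \left(\left(66 + 64\right) 62 - 120\right)^{2} = \left(130 \cdot 62 - 120\right)^{2} = \left(8060 - 120\right)^{2} = 7940^{2} = 63043600$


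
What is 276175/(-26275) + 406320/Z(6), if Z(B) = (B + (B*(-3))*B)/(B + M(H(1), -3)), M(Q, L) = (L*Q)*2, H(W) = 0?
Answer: -427230119/17867 ≈ -23912.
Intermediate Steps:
M(Q, L) = 2*L*Q
Z(B) = (B - 3*B²)/B (Z(B) = (B + (B*(-3))*B)/(B + 2*(-3)*0) = (B + (-3*B)*B)/(B + 0) = (B - 3*B²)/B)
276175/(-26275) + 406320/Z(6) = 276175/(-26275) + 406320/(1 - 3*6) = 276175*(-1/26275) + 406320/(1 - 18) = -11047/1051 + 406320/(-17) = -11047/1051 + 406320*(-1/17) = -11047/1051 - 406320/17 = -427230119/17867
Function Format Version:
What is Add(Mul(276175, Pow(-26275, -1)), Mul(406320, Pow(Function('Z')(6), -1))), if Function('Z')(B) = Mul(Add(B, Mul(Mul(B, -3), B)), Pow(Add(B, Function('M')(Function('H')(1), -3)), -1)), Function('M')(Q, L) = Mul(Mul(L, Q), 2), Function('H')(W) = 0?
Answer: Rational(-427230119, 17867) ≈ -23912.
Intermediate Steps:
Function('M')(Q, L) = Mul(2, L, Q)
Function('Z')(B) = Mul(Pow(B, -1), Add(B, Mul(-3, Pow(B, 2)))) (Function('Z')(B) = Mul(Add(B, Mul(Mul(B, -3), B)), Pow(Add(B, Mul(2, -3, 0)), -1)) = Mul(Add(B, Mul(Mul(-3, B), B)), Pow(Add(B, 0), -1)) = Mul(Add(B, Mul(-3, Pow(B, 2))), Pow(B, -1)) = Mul(Pow(B, -1), Add(B, Mul(-3, Pow(B, 2)))))
Add(Mul(276175, Pow(-26275, -1)), Mul(406320, Pow(Function('Z')(6), -1))) = Add(Mul(276175, Pow(-26275, -1)), Mul(406320, Pow(Add(1, Mul(-3, 6)), -1))) = Add(Mul(276175, Rational(-1, 26275)), Mul(406320, Pow(Add(1, -18), -1))) = Add(Rational(-11047, 1051), Mul(406320, Pow(-17, -1))) = Add(Rational(-11047, 1051), Mul(406320, Rational(-1, 17))) = Add(Rational(-11047, 1051), Rational(-406320, 17)) = Rational(-427230119, 17867)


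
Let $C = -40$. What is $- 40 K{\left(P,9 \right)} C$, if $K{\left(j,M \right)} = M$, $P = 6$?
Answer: $14400$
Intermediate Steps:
$- 40 K{\left(P,9 \right)} C = \left(-40\right) 9 \left(-40\right) = \left(-360\right) \left(-40\right) = 14400$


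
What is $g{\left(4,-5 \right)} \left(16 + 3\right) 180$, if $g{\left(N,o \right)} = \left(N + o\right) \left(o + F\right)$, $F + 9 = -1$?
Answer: $51300$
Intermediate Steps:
$F = -10$ ($F = -9 - 1 = -10$)
$g{\left(N,o \right)} = \left(-10 + o\right) \left(N + o\right)$ ($g{\left(N,o \right)} = \left(N + o\right) \left(o - 10\right) = \left(N + o\right) \left(-10 + o\right) = \left(-10 + o\right) \left(N + o\right)$)
$g{\left(4,-5 \right)} \left(16 + 3\right) 180 = \left(\left(-5\right)^{2} - 40 - -50 + 4 \left(-5\right)\right) \left(16 + 3\right) 180 = \left(25 - 40 + 50 - 20\right) 19 \cdot 180 = 15 \cdot 19 \cdot 180 = 285 \cdot 180 = 51300$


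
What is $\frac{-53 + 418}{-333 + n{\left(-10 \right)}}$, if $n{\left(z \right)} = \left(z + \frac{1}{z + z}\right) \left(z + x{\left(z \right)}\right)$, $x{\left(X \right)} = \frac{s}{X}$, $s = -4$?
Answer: $- \frac{125}{81} \approx -1.5432$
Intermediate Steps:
$x{\left(X \right)} = - \frac{4}{X}$
$n{\left(z \right)} = \left(z + \frac{1}{2 z}\right) \left(z - \frac{4}{z}\right)$ ($n{\left(z \right)} = \left(z + \frac{1}{z + z}\right) \left(z - \frac{4}{z}\right) = \left(z + \frac{1}{2 z}\right) \left(z - \frac{4}{z}\right)$)
$\frac{-53 + 418}{-333 + n{\left(-10 \right)}} = \frac{-53 + 418}{-333 - \left(\frac{7}{2} - 100 + \frac{1}{50}\right)} = \frac{365}{-333 - - \frac{2412}{25}} = \frac{365}{-333 + \frac{2412}{25}} = \frac{365}{- \frac{5913}{25}} = 365 \left(- \frac{25}{5913}\right) = - \frac{125}{81}$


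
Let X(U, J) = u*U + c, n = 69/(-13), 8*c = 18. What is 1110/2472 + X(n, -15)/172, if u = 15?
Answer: -709/921232 ≈ -0.00076962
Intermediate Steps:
c = 9/4 (c = (⅛)*18 = 9/4 ≈ 2.2500)
n = -69/13 (n = 69*(-1/13) = -69/13 ≈ -5.3077)
X(U, J) = 9/4 + 15*U (X(U, J) = 15*U + 9/4 = 9/4 + 15*U)
1110/2472 + X(n, -15)/172 = 1110/2472 + (9/4 + 15*(-69/13))/172 = 1110*(1/2472) + (9/4 - 1035/13)*(1/172) = 185/412 - 4023/52*1/172 = 185/412 - 4023/8944 = -709/921232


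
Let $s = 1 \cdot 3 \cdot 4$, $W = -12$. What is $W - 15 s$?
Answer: $-192$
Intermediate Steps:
$s = 12$ ($s = 3 \cdot 4 = 12$)
$W - 15 s = -12 - 180 = -192$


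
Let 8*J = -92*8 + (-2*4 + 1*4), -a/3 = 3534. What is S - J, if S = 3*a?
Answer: -63427/2 ≈ -31714.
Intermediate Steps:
a = -10602 (a = -3*3534 = -10602)
J = -185/2 (J = (-92*8 + (-2*4 + 1*4))/8 = (-736 + (-8 + 4))/8 = (-736 - 4)/8 = (1/8)*(-740) = -185/2 ≈ -92.500)
S = -31806 (S = 3*(-10602) = -31806)
S - J = -31806 - 1*(-185/2) = -31806 + 185/2 = -63427/2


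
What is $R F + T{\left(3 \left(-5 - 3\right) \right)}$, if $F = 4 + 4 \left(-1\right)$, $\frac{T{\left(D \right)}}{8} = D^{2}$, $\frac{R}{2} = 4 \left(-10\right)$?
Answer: $4608$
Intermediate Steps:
$R = -80$ ($R = 2 \cdot 4 \left(-10\right) = 2 \left(-40\right) = -80$)
$T{\left(D \right)} = 8 D^{2}$
$F = 0$ ($F = 4 - 4 = 0$)
$R F + T{\left(3 \left(-5 - 3\right) \right)} = \left(-80\right) 0 + 8 \left(3 \left(-5 - 3\right)\right)^{2} = 0 + 8 \left(3 \left(-5 - 3\right)\right)^{2} = 0 + 8 \left(3 \left(-8\right)\right)^{2} = 0 + 8 \left(-24\right)^{2} = 0 + 8 \cdot 576 = 0 + 4608 = 4608$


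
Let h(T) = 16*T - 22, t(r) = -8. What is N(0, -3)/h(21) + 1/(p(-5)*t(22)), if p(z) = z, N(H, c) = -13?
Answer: -103/6280 ≈ -0.016401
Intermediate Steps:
h(T) = -22 + 16*T
N(0, -3)/h(21) + 1/(p(-5)*t(22)) = -13/(-22 + 16*21) + 1/(-5*(-8)) = -13/(-22 + 336) - ⅕*(-⅛) = -13/314 + 1/40 = -103/6280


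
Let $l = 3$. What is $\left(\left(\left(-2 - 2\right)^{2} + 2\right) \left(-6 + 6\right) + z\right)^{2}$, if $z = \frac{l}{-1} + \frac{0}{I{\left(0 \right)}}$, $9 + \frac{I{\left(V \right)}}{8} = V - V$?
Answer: $9$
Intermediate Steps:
$I{\left(V \right)} = -72$ ($I{\left(V \right)} = -72 + 8 \left(V - V\right) = -72 + 8 \cdot 0 = -72 + 0 = -72$)
$z = -3$ ($z = \frac{3}{-1} + \frac{0}{-72} = 3 \left(-1\right) + 0 \left(- \frac{1}{72}\right) = -3 + 0 = -3$)
$\left(\left(\left(-2 - 2\right)^{2} + 2\right) \left(-6 + 6\right) + z\right)^{2} = \left(\left(\left(-2 - 2\right)^{2} + 2\right) \left(-6 + 6\right) - 3\right)^{2} = \left(\left(\left(-4\right)^{2} + 2\right) 0 - 3\right)^{2} = \left(\left(16 + 2\right) 0 - 3\right)^{2} = \left(18 \cdot 0 - 3\right)^{2} = \left(0 - 3\right)^{2} = \left(-3\right)^{2} = 9$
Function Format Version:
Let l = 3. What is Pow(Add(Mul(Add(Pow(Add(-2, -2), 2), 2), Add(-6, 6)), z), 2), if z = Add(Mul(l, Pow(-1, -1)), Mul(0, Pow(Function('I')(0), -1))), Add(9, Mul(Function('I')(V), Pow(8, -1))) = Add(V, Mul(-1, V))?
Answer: 9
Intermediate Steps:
Function('I')(V) = -72 (Function('I')(V) = Add(-72, Mul(8, Add(V, Mul(-1, V)))) = Add(-72, Mul(8, 0)) = Add(-72, 0) = -72)
z = -3 (z = Add(Mul(3, Pow(-1, -1)), Mul(0, Pow(-72, -1))) = Add(Mul(3, -1), Mul(0, Rational(-1, 72))) = Add(-3, 0) = -3)
Pow(Add(Mul(Add(Pow(Add(-2, -2), 2), 2), Add(-6, 6)), z), 2) = Pow(Add(Mul(Add(Pow(Add(-2, -2), 2), 2), Add(-6, 6)), -3), 2) = Pow(Add(Mul(Add(Pow(-4, 2), 2), 0), -3), 2) = Pow(Add(Mul(Add(16, 2), 0), -3), 2) = Pow(Add(Mul(18, 0), -3), 2) = Pow(Add(0, -3), 2) = Pow(-3, 2) = 9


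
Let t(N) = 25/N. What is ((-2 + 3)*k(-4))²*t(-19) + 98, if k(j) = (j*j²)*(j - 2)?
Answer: -3684538/19 ≈ -1.9392e+5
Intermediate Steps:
k(j) = j³*(-2 + j)
((-2 + 3)*k(-4))²*t(-19) + 98 = ((-2 + 3)*((-4)³*(-2 - 4)))²*(25/(-19)) + 98 = (1*(-64*(-6)))²*(25*(-1/19)) + 98 = (1*384)²*(-25/19) + 98 = 384²*(-25/19) + 98 = 147456*(-25/19) + 98 = -3686400/19 + 98 = -3684538/19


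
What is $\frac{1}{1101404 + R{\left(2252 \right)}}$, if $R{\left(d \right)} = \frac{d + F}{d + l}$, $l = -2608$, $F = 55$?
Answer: $\frac{356}{392097517} \approx 9.0794 \cdot 10^{-7}$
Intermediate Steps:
$R{\left(d \right)} = \frac{55 + d}{-2608 + d}$ ($R{\left(d \right)} = \frac{d + 55}{d - 2608} = \frac{55 + d}{-2608 + d}$)
$\frac{1}{1101404 + R{\left(2252 \right)}} = \frac{1}{1101404 + \frac{55 + 2252}{-2608 + 2252}} = \frac{1}{1101404 + \frac{1}{-356} \cdot 2307} = \frac{1}{1101404 - \frac{2307}{356}} = \frac{1}{\frac{392097517}{356}} = \frac{356}{392097517}$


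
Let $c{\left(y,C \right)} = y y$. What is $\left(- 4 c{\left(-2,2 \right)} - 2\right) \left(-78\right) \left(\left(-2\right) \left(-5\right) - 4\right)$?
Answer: $8424$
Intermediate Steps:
$c{\left(y,C \right)} = y^{2}$
$\left(- 4 c{\left(-2,2 \right)} - 2\right) \left(-78\right) \left(\left(-2\right) \left(-5\right) - 4\right) = \left(- 4 \left(-2\right)^{2} - 2\right) \left(-78\right) \left(\left(-2\right) \left(-5\right) - 4\right) = \left(\left(-4\right) 4 - 2\right) \left(-78\right) \left(10 - 4\right) = \left(-16 - 2\right) \left(-78\right) 6 = \left(-18\right) \left(-78\right) 6 = 1404 \cdot 6 = 8424$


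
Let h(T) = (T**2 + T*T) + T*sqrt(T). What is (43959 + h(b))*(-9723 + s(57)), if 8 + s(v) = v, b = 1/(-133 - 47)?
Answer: -3444600869437/8100 + 4837*I*sqrt(5)/2700 ≈ -4.2526e+8 + 4.0059*I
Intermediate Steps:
b = -1/180 (b = 1/(-180) = -1/180 ≈ -0.0055556)
h(T) = T**(3/2) + 2*T**2 (h(T) = (T**2 + T**2) + T**(3/2) = 2*T**2 + T**(3/2) = T**(3/2) + 2*T**2)
s(v) = -8 + v
(43959 + h(b))*(-9723 + s(57)) = (43959 + ((-1/180)**(3/2) + 2*(-1/180)**2))*(-9723 + (-8 + 57)) = (43959 + (-I*sqrt(5)/5400 + 2*(1/32400)))*(-9723 + 49) = (43959 + (-I*sqrt(5)/5400 + 1/16200))*(-9674) = (43959 + (1/16200 - I*sqrt(5)/5400))*(-9674) = (712135801/16200 - I*sqrt(5)/5400)*(-9674) = -3444600869437/8100 + 4837*I*sqrt(5)/2700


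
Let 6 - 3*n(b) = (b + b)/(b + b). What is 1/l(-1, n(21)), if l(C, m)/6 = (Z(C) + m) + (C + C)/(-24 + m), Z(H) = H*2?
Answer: -67/98 ≈ -0.68367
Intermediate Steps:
Z(H) = 2*H
n(b) = 5/3 (n(b) = 2 - (b + b)/(3*(b + b)) = 2 - 2*b/(3*(2*b)) = 2 - 2*b*1/(2*b)/3 = 2 - 1/3*1 = 2 - 1/3 = 5/3)
l(C, m) = 6*m + 12*C + 12*C/(-24 + m) (l(C, m) = 6*((2*C + m) + (C + C)/(-24 + m)) = 6*((m + 2*C) + (2*C)/(-24 + m)) = 6*((m + 2*C) + 2*C/(-24 + m)) = 6*(m + 2*C + 2*C/(-24 + m)) = 6*m + 12*C + 12*C/(-24 + m))
1/l(-1, n(21)) = 1/(6*((5/3)**2 - 46*(-1) - 24*5/3 + 2*(-1)*(5/3))/(-24 + 5/3)) = 1/(6*(25/9 + 46 - 40 - 10/3)/(-67/3)) = 1/(6*(-3/67)*(49/9)) = 1/(-98/67) = -67/98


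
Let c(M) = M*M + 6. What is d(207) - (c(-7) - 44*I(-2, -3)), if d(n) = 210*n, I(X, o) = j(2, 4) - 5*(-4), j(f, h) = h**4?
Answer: 55559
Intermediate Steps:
I(X, o) = 276 (I(X, o) = 4**4 - 5*(-4) = 256 + 20 = 276)
c(M) = 6 + M**2 (c(M) = M**2 + 6 = 6 + M**2)
d(207) - (c(-7) - 44*I(-2, -3)) = 210*207 - ((6 + (-7)**2) - 44*276) = 43470 - ((6 + 49) - 12144) = 43470 - (55 - 12144) = 43470 - 1*(-12089) = 43470 + 12089 = 55559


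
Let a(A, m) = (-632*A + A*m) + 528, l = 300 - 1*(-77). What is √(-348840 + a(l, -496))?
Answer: 24*I*√1343 ≈ 879.53*I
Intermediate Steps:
l = 377 (l = 300 + 77 = 377)
a(A, m) = 528 - 632*A + A*m
√(-348840 + a(l, -496)) = √(-348840 + (528 - 632*377 + 377*(-496))) = √(-348840 + (528 - 238264 - 186992)) = √(-348840 - 424728) = √(-773568) = 24*I*√1343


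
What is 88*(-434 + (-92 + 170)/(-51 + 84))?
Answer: -37984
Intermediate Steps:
88*(-434 + (-92 + 170)/(-51 + 84)) = 88*(-434 + 78/33) = 88*(-434 + 78*(1/33)) = 88*(-434 + 26/11) = 88*(-4748/11) = -37984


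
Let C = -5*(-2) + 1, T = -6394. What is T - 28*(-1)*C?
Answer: -6086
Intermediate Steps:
C = 11 (C = 10 + 1 = 11)
T - 28*(-1)*C = -6394 - 28*(-1)*11 = -6394 - (-28)*11 = -6394 - 1*(-308) = -6394 + 308 = -6086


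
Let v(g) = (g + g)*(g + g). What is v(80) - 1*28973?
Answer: -3373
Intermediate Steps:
v(g) = 4*g**2 (v(g) = (2*g)*(2*g) = 4*g**2)
v(80) - 1*28973 = 4*80**2 - 1*28973 = 4*6400 - 28973 = 25600 - 28973 = -3373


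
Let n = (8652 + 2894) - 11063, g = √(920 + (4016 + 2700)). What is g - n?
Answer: -483 + 2*√1909 ≈ -395.62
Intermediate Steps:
g = 2*√1909 (g = √(920 + 6716) = √7636 = 2*√1909 ≈ 87.384)
n = 483 (n = 11546 - 11063 = 483)
g - n = 2*√1909 - 1*483 = 2*√1909 - 483 = -483 + 2*√1909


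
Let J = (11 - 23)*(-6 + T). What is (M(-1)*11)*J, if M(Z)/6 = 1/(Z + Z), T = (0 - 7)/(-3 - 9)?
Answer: -2145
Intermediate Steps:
T = 7/12 (T = -7/(-12) = -7*(-1/12) = 7/12 ≈ 0.58333)
M(Z) = 3/Z (M(Z) = 6/(Z + Z) = 6/((2*Z)) = 6*(1/(2*Z)) = 3/Z)
J = 65 (J = (11 - 23)*(-6 + 7/12) = -12*(-65/12) = 65)
(M(-1)*11)*J = ((3/(-1))*11)*65 = ((3*(-1))*11)*65 = -3*11*65 = -33*65 = -2145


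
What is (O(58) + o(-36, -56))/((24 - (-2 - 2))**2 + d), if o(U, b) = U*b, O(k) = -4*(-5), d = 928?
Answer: 509/428 ≈ 1.1893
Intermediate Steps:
O(k) = 20
(O(58) + o(-36, -56))/((24 - (-2 - 2))**2 + d) = (20 - 36*(-56))/((24 - (-2 - 2))**2 + 928) = (20 + 2016)/((24 - 1*(-4))**2 + 928) = 2036/((24 + 4)**2 + 928) = 2036/(28**2 + 928) = 2036/(784 + 928) = 2036/1712 = 2036*(1/1712) = 509/428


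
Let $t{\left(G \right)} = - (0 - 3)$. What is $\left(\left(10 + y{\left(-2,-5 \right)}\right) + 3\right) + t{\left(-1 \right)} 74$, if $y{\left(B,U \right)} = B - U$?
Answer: $238$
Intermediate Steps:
$t{\left(G \right)} = 3$ ($t{\left(G \right)} = \left(-1\right) \left(-3\right) = 3$)
$\left(\left(10 + y{\left(-2,-5 \right)}\right) + 3\right) + t{\left(-1 \right)} 74 = \left(\left(10 - -3\right) + 3\right) + 3 \cdot 74 = \left(\left(10 + \left(-2 + 5\right)\right) + 3\right) + 222 = \left(\left(10 + 3\right) + 3\right) + 222 = \left(13 + 3\right) + 222 = 16 + 222 = 238$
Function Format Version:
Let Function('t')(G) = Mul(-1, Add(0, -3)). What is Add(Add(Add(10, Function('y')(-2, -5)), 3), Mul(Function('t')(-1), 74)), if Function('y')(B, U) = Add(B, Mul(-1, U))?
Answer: 238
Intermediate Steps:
Function('t')(G) = 3 (Function('t')(G) = Mul(-1, -3) = 3)
Add(Add(Add(10, Function('y')(-2, -5)), 3), Mul(Function('t')(-1), 74)) = Add(Add(Add(10, Add(-2, Mul(-1, -5))), 3), Mul(3, 74)) = Add(Add(Add(10, Add(-2, 5)), 3), 222) = Add(Add(Add(10, 3), 3), 222) = Add(Add(13, 3), 222) = Add(16, 222) = 238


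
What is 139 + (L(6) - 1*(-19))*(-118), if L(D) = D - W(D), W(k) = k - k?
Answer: -2811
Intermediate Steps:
W(k) = 0
L(D) = D (L(D) = D - 1*0 = D + 0 = D)
139 + (L(6) - 1*(-19))*(-118) = 139 + (6 - 1*(-19))*(-118) = 139 + (6 + 19)*(-118) = 139 + 25*(-118) = 139 - 2950 = -2811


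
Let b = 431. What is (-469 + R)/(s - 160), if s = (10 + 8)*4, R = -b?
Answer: 225/22 ≈ 10.227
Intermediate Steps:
R = -431 (R = -1*431 = -431)
s = 72 (s = 18*4 = 72)
(-469 + R)/(s - 160) = (-469 - 431)/(72 - 160) = -900/(-88) = -900*(-1/88) = 225/22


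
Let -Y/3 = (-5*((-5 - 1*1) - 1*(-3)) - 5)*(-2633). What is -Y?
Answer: -78990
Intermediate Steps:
Y = 78990 (Y = -3*(-5*((-5 - 1*1) - 1*(-3)) - 5)*(-2633) = -3*(-5*((-5 - 1) + 3) - 5)*(-2633) = -3*(-5*(-6 + 3) - 5)*(-2633) = -3*(-5*(-3) - 5)*(-2633) = -3*(15 - 5)*(-2633) = -30*(-2633) = -3*(-26330) = 78990)
-Y = -1*78990 = -78990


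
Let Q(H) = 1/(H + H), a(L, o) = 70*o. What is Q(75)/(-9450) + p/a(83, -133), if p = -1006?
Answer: 20371367/188527500 ≈ 0.10806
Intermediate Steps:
Q(H) = 1/(2*H)
Q(75)/(-9450) + p/a(83, -133) = ((½)/75)/(-9450) - 1006/(70*(-133)) = ((½)*(1/75))*(-1/9450) - 1006/(-9310) = (1/150)*(-1/9450) - 1006*(-1/9310) = -1/1417500 + 503/4655 = 20371367/188527500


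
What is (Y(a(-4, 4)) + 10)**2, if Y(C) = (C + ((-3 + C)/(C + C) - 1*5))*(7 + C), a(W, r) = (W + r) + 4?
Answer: 9/64 ≈ 0.14063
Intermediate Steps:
a(W, r) = 4 + W + r
Y(C) = (7 + C)*(-5 + C + (-3 + C)/(2*C)) (Y(C) = (C + ((-3 + C)/((2*C)) - 5))*(7 + C) = (C + ((-3 + C)*(1/(2*C)) - 5))*(7 + C) = (C + ((-3 + C)/(2*C) - 5))*(7 + C) = (C + (-5 + (-3 + C)/(2*C)))*(7 + C) = (-5 + C + (-3 + C)/(2*C))*(7 + C) = (7 + C)*(-5 + C + (-3 + C)/(2*C)))
(Y(a(-4, 4)) + 10)**2 = ((-33 + (4 - 4 + 4)**2 - 21/(2*(4 - 4 + 4)) + 5*(4 - 4 + 4)/2) + 10)**2 = ((-33 + 4**2 - 21/2/4 + (5/2)*4) + 10)**2 = ((-33 + 16 - 21/2*1/4 + 10) + 10)**2 = ((-33 + 16 - 21/8 + 10) + 10)**2 = (-77/8 + 10)**2 = (3/8)**2 = 9/64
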